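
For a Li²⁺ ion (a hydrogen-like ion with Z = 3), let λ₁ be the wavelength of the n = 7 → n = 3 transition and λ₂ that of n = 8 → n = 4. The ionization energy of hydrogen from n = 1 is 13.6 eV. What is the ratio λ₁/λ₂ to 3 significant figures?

λ ∝ 1/ΔE ∝ 1/(1/n_f² − 1/n_i²), and the Z² and hc factors cancel in the ratio.
λ₁/λ₂ = (1/4² − 1/8²)/(1/3² − 1/7²) = 0.04688/0.09070 = 0.517.

0.517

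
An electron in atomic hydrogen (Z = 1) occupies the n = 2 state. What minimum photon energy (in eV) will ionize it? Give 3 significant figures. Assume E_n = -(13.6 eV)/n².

3.40 eV

E_2 = −13.60/4 = −3.40 eV, so ionization (to E = 0) requires 3.40 eV.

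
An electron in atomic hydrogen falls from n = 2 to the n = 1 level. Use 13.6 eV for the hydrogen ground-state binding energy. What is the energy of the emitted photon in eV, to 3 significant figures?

10.2 eV

E_2 = −13.60/4 = −3.400 eV and E_1 = −13.60/1 = −13.60 eV.
The photon energy is |E_2 − E_1| = 10.2 eV.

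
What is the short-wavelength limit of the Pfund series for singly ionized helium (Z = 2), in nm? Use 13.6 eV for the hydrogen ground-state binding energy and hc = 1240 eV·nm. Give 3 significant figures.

The Pfund series has lower level n_f = 5; the series limit corresponds to n_i → ∞.
ΔE_max = 13.6 × 4 / 5² = 2.176 eV.
λ_min = 1240 / 2.176 = 570 nm.

570 nm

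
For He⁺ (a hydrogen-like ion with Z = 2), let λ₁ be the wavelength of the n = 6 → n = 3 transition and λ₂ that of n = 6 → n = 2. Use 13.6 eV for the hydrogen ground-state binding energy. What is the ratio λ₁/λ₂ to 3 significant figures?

λ ∝ 1/ΔE ∝ 1/(1/n_f² − 1/n_i²), and the Z² and hc factors cancel in the ratio.
λ₁/λ₂ = (1/2² − 1/6²)/(1/3² − 1/6²) = 0.2222/0.08333 = 2.67.

2.67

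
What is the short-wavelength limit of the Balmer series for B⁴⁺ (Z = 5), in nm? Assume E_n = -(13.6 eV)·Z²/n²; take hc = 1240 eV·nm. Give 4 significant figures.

14.59 nm

The Balmer series has lower level n_f = 2; the series limit corresponds to n_i → ∞.
ΔE_max = 13.6 × 25 / 2² = 85.00 eV.
λ_min = 1240 / 85.00 = 14.59 nm.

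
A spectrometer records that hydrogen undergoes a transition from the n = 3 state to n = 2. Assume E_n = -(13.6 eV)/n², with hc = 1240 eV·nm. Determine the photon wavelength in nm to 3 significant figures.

656 nm

ΔE = 13.60 × (1/2² − 1/3²) = 13.60 × 0.1389 = 1.889 eV.
λ = hc/ΔE = 1240 / 1.889 = 656 nm.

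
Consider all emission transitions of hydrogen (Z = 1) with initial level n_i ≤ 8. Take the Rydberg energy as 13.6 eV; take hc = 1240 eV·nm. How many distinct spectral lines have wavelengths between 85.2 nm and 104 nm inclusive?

6

Enumerate all n_i → n_f pairs with 1 ≤ n_f < n_i ≤ 8 and compute λ = 1240 / [13.6·1·(1/n_f² − 1/n_i²)].
Lines falling in [85.2, 104] nm: 8→1 (92.62 nm), 7→1 (93.08 nm), 6→1 (93.78 nm), 5→1 (94.98 nm), 4→1 (97.25 nm), 3→1 (102.6 nm).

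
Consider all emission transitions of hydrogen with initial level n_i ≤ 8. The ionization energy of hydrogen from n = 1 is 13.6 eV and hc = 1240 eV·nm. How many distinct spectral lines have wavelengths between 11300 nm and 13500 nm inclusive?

1

Enumerate all n_i → n_f pairs with 1 ≤ n_f < n_i ≤ 8 and compute λ = 1240 / [13.6·1·(1/n_f² − 1/n_i²)].
Lines falling in [11300, 13500] nm: 7→6 (12370 nm).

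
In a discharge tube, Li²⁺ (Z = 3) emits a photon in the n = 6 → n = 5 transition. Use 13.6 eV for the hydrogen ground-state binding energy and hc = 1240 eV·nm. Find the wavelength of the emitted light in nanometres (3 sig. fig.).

For Z = 3 the level energies scale as Z², so the effective Rydberg energy is 13.6 × 9 = 122.4 eV.
ΔE = 122.4 × (1/5² − 1/6²) = 122.4 × 0.01222 = 1.496 eV.
λ = hc/ΔE = 1240 / 1.496 = 829 nm.

829 nm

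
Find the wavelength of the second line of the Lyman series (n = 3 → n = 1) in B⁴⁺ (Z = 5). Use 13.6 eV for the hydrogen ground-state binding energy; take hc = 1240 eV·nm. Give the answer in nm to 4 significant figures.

The Lyman series terminates on n_f = 1; the second line has n_i = 1+2 = 3.
ΔE = 340.0 × (1/1² − 1/3²) = 302.2 eV.
λ = 1240 / 302.2 = 4.103 nm.

4.103 nm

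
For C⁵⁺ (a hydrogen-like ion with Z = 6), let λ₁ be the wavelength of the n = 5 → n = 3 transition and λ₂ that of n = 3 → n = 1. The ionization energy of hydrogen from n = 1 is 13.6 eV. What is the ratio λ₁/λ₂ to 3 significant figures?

12.5

λ ∝ 1/ΔE ∝ 1/(1/n_f² − 1/n_i²), and the Z² and hc factors cancel in the ratio.
λ₁/λ₂ = (1/1² − 1/3²)/(1/3² − 1/5²) = 0.8889/0.07111 = 12.5.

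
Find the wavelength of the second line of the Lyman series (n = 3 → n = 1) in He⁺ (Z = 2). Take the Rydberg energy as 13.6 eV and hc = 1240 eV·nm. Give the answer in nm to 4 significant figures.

The Lyman series terminates on n_f = 1; the second line has n_i = 1+2 = 3.
ΔE = 54.40 × (1/1² − 1/3²) = 48.36 eV.
λ = 1240 / 48.36 = 25.64 nm.

25.64 nm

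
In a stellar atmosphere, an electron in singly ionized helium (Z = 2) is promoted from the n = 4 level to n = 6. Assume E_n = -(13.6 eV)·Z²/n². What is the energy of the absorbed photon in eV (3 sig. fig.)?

1.89 eV

The Bohr energies scale as Z², so for Z = 2: E_n = −54.40/n² eV.
E_6 = −54.40/36 = −1.511 eV and E_4 = −54.40/16 = −3.400 eV.
The photon energy is |E_6 − E_4| = 1.89 eV.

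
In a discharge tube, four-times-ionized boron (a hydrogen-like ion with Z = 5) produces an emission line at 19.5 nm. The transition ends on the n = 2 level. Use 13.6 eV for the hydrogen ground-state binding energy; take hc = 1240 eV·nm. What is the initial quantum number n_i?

n_i = 4

The photon energy is ΔE = hc/λ = 1240 / 19.5 = 63.59 eV.
With Z = 5, ΔE = 340.0 × (1/n_f² − 1/n_i²), so 1/n_f² − 1/n_i² = 0.1870.
With n_f = 2: 1/n_i² = 1/4 − 0.1870 = 0.06297, so n_i ≈ 3.99.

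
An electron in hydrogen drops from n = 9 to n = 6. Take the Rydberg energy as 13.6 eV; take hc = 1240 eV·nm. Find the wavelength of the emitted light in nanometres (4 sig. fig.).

ΔE = 13.60 × (1/6² − 1/9²) = 13.60 × 0.01543 = 0.2099 eV.
λ = hc/ΔE = 1240 / 0.2099 = 5908 nm.

5908 nm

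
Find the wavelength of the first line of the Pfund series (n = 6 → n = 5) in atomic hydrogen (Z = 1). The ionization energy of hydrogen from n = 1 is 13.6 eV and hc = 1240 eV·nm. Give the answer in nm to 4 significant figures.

The Pfund series terminates on n_f = 5; the first line has n_i = 5+1 = 6.
ΔE = 13.60 × (1/5² − 1/6²) = 0.1662 eV.
λ = 1240 / 0.1662 = 7460 nm.

7460 nm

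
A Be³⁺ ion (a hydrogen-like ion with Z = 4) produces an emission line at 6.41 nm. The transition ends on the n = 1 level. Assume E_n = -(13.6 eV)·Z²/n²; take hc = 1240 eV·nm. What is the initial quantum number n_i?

n_i = 3

The photon energy is ΔE = hc/λ = 1240 / 6.41 = 193.4 eV.
With Z = 4, ΔE = 217.6 × (1/n_f² − 1/n_i²), so 1/n_f² − 1/n_i² = 0.8890.
With n_f = 1: 1/n_i² = 1/1 − 0.8890 = 0.1110, so n_i ≈ 3.00.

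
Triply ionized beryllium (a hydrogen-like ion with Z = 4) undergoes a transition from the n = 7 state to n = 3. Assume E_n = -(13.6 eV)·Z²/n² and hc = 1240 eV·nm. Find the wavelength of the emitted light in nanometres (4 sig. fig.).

For Z = 4 the level energies scale as Z², so the effective Rydberg energy is 13.6 × 16 = 217.6 eV.
ΔE = 217.6 × (1/3² − 1/7²) = 217.6 × 0.09070 = 19.74 eV.
λ = hc/ΔE = 1240 / 19.74 = 62.83 nm.

62.83 nm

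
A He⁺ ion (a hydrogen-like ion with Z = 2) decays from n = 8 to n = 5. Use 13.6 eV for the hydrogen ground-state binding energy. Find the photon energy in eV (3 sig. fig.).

The Bohr energies scale as Z², so for Z = 2: E_n = −54.40/n² eV.
E_8 = −54.40/64 = −0.8500 eV and E_5 = −54.40/25 = −2.176 eV.
The photon energy is |E_8 − E_5| = 1.33 eV.

1.33 eV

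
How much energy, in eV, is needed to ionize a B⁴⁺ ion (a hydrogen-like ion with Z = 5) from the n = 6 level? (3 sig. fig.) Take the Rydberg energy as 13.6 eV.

9.44 eV

E_n = −13.6 Z²/n² = −340.0/n² eV for Z = 5.
E_6 = −340.0/36 = −9.44 eV, so ionization (to E = 0) requires 9.44 eV.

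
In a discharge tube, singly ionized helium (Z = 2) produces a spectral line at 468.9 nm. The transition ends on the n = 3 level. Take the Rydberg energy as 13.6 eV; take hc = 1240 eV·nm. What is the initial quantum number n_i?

The photon energy is ΔE = hc/λ = 1240 / 468.9 = 2.644 eV.
With Z = 2, ΔE = 54.40 × (1/n_f² − 1/n_i²), so 1/n_f² − 1/n_i² = 0.04861.
With n_f = 3: 1/n_i² = 1/9 − 0.04861 = 0.06250, so n_i ≈ 4.00.

n_i = 4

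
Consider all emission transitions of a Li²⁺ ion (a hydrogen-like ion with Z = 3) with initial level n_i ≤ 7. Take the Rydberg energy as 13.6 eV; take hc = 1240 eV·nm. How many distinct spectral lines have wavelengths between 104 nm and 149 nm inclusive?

Enumerate all n_i → n_f pairs with 1 ≤ n_f < n_i ≤ 7 and compute λ = 1240 / [13.6·9·(1/n_f² − 1/n_i²)].
Lines falling in [104, 149] nm: 7→3 (111.7 nm), 6→3 (121.6 nm), 5→3 (142.5 nm).

3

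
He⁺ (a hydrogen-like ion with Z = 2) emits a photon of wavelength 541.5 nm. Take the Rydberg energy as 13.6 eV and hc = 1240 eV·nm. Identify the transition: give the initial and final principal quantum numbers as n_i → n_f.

The photon energy is ΔE = hc/λ = 1240 / 541.5 = 2.290 eV.
With Z = 2, ΔE = 54.40 × (1/n_f² − 1/n_i²), so 1/n_f² − 1/n_i² = 0.04209.
Trying n_f = 4 gives 1/n_i² = 0.02041, i.e. n_i ≈ 7; this pair matches.

n_i = 7, n_f = 4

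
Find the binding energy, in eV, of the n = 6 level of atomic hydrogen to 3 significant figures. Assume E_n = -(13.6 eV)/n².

0.378 eV

E_6 = −13.60/36 = −0.378 eV, so ionization (to E = 0) requires 0.378 eV.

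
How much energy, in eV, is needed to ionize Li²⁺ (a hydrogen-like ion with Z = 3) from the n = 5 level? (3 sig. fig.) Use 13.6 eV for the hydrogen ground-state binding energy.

E_n = −13.6 Z²/n² = −122.4/n² eV for Z = 3.
E_5 = −122.4/25 = −4.90 eV, so ionization (to E = 0) requires 4.90 eV.

4.90 eV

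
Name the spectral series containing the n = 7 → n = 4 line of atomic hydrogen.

Brackett

The series is set by the lower level: n_f = 4 is the Brackett series.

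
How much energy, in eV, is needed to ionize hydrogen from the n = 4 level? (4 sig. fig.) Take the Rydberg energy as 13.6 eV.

0.8500 eV

E_4 = −13.60/16 = −0.8500 eV, so ionization (to E = 0) requires 0.8500 eV.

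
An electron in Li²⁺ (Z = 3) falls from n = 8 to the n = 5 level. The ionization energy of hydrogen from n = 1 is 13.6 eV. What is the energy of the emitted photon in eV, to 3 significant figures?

2.98 eV

The Bohr energies scale as Z², so for Z = 3: E_n = −122.4/n² eV.
E_8 = −122.4/64 = −1.913 eV and E_5 = −122.4/25 = −4.896 eV.
The photon energy is |E_8 − E_5| = 2.98 eV.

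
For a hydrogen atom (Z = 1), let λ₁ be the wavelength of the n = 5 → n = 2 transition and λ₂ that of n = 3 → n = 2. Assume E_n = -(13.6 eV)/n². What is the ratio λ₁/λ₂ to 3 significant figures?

λ ∝ 1/ΔE ∝ 1/(1/n_f² − 1/n_i²), and the Z² and hc factors cancel in the ratio.
λ₁/λ₂ = (1/2² − 1/3²)/(1/2² − 1/5²) = 0.1389/0.2100 = 0.661.

0.661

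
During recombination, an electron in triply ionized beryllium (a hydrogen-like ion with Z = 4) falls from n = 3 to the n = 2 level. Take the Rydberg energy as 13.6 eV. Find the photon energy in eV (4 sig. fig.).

30.22 eV

The Bohr energies scale as Z², so for Z = 4: E_n = −217.6/n² eV.
E_3 = −217.6/9 = −24.18 eV and E_2 = −217.6/4 = −54.40 eV.
The photon energy is |E_3 − E_2| = 30.22 eV.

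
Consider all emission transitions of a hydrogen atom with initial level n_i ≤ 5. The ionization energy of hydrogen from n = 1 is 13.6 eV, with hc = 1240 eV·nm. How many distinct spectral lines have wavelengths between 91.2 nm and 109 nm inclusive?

3

Enumerate all n_i → n_f pairs with 1 ≤ n_f < n_i ≤ 5 and compute λ = 1240 / [13.6·1·(1/n_f² − 1/n_i²)].
Lines falling in [91.2, 109] nm: 5→1 (94.98 nm), 4→1 (97.25 nm), 3→1 (102.6 nm).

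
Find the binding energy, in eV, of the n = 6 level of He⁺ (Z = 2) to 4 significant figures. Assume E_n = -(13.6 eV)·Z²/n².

E_n = −13.6 Z²/n² = −54.40/n² eV for Z = 2.
E_6 = −54.40/36 = −1.511 eV, so ionization (to E = 0) requires 1.511 eV.

1.511 eV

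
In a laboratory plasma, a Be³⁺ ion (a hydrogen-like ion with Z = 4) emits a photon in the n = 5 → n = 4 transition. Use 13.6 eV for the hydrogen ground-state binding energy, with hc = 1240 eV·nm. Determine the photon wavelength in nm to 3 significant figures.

253 nm

For Z = 4 the level energies scale as Z², so the effective Rydberg energy is 13.6 × 16 = 217.6 eV.
ΔE = 217.6 × (1/4² − 1/5²) = 217.6 × 0.02250 = 4.896 eV.
λ = hc/ΔE = 1240 / 4.896 = 253 nm.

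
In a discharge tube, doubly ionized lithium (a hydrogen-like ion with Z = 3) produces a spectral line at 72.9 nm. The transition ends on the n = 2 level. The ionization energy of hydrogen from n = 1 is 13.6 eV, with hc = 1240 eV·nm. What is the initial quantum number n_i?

The photon energy is ΔE = hc/λ = 1240 / 72.9 = 17.01 eV.
With Z = 3, ΔE = 122.4 × (1/n_f² − 1/n_i²), so 1/n_f² − 1/n_i² = 0.1390.
With n_f = 2: 1/n_i² = 1/4 − 0.1390 = 0.1110, so n_i ≈ 3.00.

n_i = 3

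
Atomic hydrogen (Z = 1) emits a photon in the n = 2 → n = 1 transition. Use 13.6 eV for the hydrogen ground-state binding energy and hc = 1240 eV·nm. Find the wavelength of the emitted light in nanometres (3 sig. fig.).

122 nm

ΔE = 13.60 × (1/1² − 1/2²) = 13.60 × 0.7500 = 10.20 eV.
λ = hc/ΔE = 1240 / 10.20 = 122 nm.
This line belongs to the Lyman series.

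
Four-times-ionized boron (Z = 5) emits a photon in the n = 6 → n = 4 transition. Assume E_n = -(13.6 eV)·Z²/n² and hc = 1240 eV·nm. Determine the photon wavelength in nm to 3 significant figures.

105 nm

For Z = 5 the level energies scale as Z², so the effective Rydberg energy is 13.6 × 25 = 340.0 eV.
ΔE = 340.0 × (1/4² − 1/6²) = 340.0 × 0.03472 = 11.81 eV.
λ = hc/ΔE = 1240 / 11.81 = 105 nm.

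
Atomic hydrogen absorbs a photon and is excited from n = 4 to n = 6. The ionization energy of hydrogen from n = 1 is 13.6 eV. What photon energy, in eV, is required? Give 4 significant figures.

E_6 = −13.60/36 = −0.3778 eV and E_4 = −13.60/16 = −0.8500 eV.
The photon energy is |E_6 − E_4| = 0.4722 eV.

0.4722 eV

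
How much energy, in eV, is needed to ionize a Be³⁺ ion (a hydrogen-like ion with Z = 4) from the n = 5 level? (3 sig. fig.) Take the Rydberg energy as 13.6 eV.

8.70 eV

E_n = −13.6 Z²/n² = −217.6/n² eV for Z = 4.
E_5 = −217.6/25 = −8.70 eV, so ionization (to E = 0) requires 8.70 eV.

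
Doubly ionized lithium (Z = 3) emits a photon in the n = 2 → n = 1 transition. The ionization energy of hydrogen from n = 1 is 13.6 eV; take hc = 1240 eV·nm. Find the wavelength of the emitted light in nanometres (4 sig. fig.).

For Z = 3 the level energies scale as Z², so the effective Rydberg energy is 13.6 × 9 = 122.4 eV.
ΔE = 122.4 × (1/1² − 1/2²) = 122.4 × 0.7500 = 91.80 eV.
λ = hc/ΔE = 1240 / 91.80 = 13.51 nm.

13.51 nm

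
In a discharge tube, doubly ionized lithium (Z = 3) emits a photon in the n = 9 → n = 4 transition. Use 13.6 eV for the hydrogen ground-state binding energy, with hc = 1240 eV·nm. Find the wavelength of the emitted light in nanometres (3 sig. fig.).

For Z = 3 the level energies scale as Z², so the effective Rydberg energy is 13.6 × 9 = 122.4 eV.
ΔE = 122.4 × (1/4² − 1/9²) = 122.4 × 0.05015 = 6.139 eV.
λ = hc/ΔE = 1240 / 6.139 = 202 nm.

202 nm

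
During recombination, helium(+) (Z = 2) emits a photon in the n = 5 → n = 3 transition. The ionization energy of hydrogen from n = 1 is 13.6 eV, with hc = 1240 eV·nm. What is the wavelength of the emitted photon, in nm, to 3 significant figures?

For Z = 2 the level energies scale as Z², so the effective Rydberg energy is 13.6 × 4 = 54.40 eV.
ΔE = 54.40 × (1/3² − 1/5²) = 54.40 × 0.07111 = 3.868 eV.
λ = hc/ΔE = 1240 / 3.868 = 321 nm.

321 nm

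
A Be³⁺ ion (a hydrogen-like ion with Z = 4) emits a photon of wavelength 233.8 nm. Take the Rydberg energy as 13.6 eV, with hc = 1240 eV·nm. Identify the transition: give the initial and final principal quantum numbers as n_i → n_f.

The photon energy is ΔE = hc/λ = 1240 / 233.8 = 5.304 eV.
With Z = 4, ΔE = 217.6 × (1/n_f² − 1/n_i²), so 1/n_f² − 1/n_i² = 0.02437.
Trying n_f = 5 gives 1/n_i² = 0.01563, i.e. n_i ≈ 8; this pair matches.

n_i = 8, n_f = 5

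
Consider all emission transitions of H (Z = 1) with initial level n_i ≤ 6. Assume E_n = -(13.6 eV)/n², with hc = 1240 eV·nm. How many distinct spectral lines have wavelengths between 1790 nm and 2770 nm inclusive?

2

Enumerate all n_i → n_f pairs with 1 ≤ n_f < n_i ≤ 6 and compute λ = 1240 / [13.6·1·(1/n_f² − 1/n_i²)].
Lines falling in [1790, 2770] nm: 4→3 (1876 nm), 6→4 (2626 nm).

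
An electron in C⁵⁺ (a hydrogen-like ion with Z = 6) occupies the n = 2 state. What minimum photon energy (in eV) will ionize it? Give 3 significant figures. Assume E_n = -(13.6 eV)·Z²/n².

122 eV

E_n = −13.6 Z²/n² = −489.6/n² eV for Z = 6.
E_2 = −489.6/4 = −122 eV, so ionization (to E = 0) requires 122 eV.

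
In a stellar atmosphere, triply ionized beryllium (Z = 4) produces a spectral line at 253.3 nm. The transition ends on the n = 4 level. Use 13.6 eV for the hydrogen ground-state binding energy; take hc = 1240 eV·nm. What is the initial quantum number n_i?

n_i = 5

The photon energy is ΔE = hc/λ = 1240 / 253.3 = 4.895 eV.
With Z = 4, ΔE = 217.6 × (1/n_f² − 1/n_i²), so 1/n_f² − 1/n_i² = 0.02250.
With n_f = 4: 1/n_i² = 1/16 − 0.02250 = 0.04000, so n_i ≈ 5.00.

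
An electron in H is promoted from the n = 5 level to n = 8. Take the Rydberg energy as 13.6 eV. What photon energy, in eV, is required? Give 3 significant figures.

E_8 = −13.60/64 = −0.2125 eV and E_5 = −13.60/25 = −0.5440 eV.
The photon energy is |E_8 − E_5| = 0.332 eV.

0.332 eV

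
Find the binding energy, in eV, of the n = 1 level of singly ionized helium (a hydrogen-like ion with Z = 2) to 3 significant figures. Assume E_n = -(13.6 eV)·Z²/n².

54.4 eV

E_n = −13.6 Z²/n² = −54.40/n² eV for Z = 2.
E_1 = −54.40/1 = −54.4 eV, so ionization (to E = 0) requires 54.4 eV.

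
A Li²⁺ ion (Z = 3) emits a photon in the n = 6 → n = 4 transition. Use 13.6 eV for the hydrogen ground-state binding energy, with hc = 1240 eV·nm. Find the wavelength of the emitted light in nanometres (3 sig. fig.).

For Z = 3 the level energies scale as Z², so the effective Rydberg energy is 13.6 × 9 = 122.4 eV.
ΔE = 122.4 × (1/4² − 1/6²) = 122.4 × 0.03472 = 4.250 eV.
λ = hc/ΔE = 1240 / 4.250 = 292 nm.

292 nm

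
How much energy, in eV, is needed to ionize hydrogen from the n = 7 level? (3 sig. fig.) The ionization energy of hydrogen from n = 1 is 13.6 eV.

E_7 = −13.60/49 = −0.278 eV, so ionization (to E = 0) requires 0.278 eV.

0.278 eV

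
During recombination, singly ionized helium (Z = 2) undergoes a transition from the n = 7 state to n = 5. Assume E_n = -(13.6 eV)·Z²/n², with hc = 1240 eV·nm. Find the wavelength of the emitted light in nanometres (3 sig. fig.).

1160 nm

For Z = 2 the level energies scale as Z², so the effective Rydberg energy is 13.6 × 4 = 54.40 eV.
ΔE = 54.40 × (1/5² − 1/7²) = 54.40 × 0.01959 = 1.066 eV.
λ = hc/ΔE = 1240 / 1.066 = 1160 nm.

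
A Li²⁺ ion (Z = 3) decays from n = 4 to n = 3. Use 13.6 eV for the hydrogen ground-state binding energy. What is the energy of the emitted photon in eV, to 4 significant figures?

The Bohr energies scale as Z², so for Z = 3: E_n = −122.4/n² eV.
E_4 = −122.4/16 = −7.650 eV and E_3 = −122.4/9 = −13.60 eV.
The photon energy is |E_4 − E_3| = 5.950 eV.

5.950 eV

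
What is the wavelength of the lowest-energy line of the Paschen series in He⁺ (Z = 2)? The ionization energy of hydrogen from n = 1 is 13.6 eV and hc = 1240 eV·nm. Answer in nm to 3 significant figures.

The Paschen series terminates on n_f = 3; the first line has n_i = 3+1 = 4.
ΔE = 54.40 × (1/3² − 1/4²) = 2.644 eV.
λ = 1240 / 2.644 = 469 nm.

469 nm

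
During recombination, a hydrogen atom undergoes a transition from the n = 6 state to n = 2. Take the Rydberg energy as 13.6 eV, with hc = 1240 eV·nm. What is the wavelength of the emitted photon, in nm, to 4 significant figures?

410.3 nm

ΔE = 13.60 × (1/2² − 1/6²) = 13.60 × 0.2222 = 3.022 eV.
λ = hc/ΔE = 1240 / 3.022 = 410.3 nm.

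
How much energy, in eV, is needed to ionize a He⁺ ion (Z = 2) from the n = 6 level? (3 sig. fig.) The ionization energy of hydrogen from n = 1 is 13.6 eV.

1.51 eV

E_n = −13.6 Z²/n² = −54.40/n² eV for Z = 2.
E_6 = −54.40/36 = −1.51 eV, so ionization (to E = 0) requires 1.51 eV.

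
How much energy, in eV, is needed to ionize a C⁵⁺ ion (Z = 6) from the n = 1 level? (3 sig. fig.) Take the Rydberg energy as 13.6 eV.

490 eV

E_n = −13.6 Z²/n² = −489.6/n² eV for Z = 6.
E_1 = −489.6/1 = −490 eV, so ionization (to E = 0) requires 490 eV.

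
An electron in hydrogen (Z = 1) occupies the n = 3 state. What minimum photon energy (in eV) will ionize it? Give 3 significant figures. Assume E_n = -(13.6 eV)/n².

E_3 = −13.60/9 = −1.51 eV, so ionization (to E = 0) requires 1.51 eV.

1.51 eV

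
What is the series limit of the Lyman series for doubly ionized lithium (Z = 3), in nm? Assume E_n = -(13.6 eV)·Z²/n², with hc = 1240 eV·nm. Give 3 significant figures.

10.1 nm

The Lyman series has lower level n_f = 1; the series limit corresponds to n_i → ∞.
ΔE_max = 13.6 × 9 / 1² = 122.4 eV.
λ_min = 1240 / 122.4 = 10.1 nm.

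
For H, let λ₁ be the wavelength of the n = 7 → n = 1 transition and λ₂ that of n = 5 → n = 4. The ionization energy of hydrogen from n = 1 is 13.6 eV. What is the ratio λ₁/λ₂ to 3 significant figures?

0.0230

λ ∝ 1/ΔE ∝ 1/(1/n_f² − 1/n_i²), and the Z² and hc factors cancel in the ratio.
λ₁/λ₂ = (1/4² − 1/5²)/(1/1² − 1/7²) = 0.02250/0.9796 = 0.0230.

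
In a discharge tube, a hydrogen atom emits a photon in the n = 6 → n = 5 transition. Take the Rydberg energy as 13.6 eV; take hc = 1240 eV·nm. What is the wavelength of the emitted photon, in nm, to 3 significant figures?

ΔE = 13.60 × (1/5² − 1/6²) = 13.60 × 0.01222 = 0.1662 eV.
λ = hc/ΔE = 1240 / 0.1662 = 7460 nm.
This line belongs to the Pfund series.

7460 nm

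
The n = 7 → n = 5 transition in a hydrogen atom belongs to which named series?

The series is set by the lower level: n_f = 5 is the Pfund series.

Pfund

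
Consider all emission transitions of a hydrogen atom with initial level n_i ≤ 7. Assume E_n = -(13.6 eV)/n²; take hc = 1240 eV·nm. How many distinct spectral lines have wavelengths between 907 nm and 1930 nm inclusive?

4

Enumerate all n_i → n_f pairs with 1 ≤ n_f < n_i ≤ 7 and compute λ = 1240 / [13.6·1·(1/n_f² − 1/n_i²)].
Lines falling in [907, 1930] nm: 7→3 (1005 nm), 6→3 (1094 nm), 5→3 (1282 nm), 4→3 (1876 nm).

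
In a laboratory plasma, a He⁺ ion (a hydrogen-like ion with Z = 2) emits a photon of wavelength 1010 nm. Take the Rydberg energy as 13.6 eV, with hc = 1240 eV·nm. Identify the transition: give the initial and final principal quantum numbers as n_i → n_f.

n_i = 5, n_f = 4

The photon energy is ΔE = hc/λ = 1240 / 1010 = 1.228 eV.
With Z = 2, ΔE = 54.40 × (1/n_f² − 1/n_i²), so 1/n_f² − 1/n_i² = 0.02257.
Trying n_f = 4 gives 1/n_i² = 0.03993, i.e. n_i ≈ 5; this pair matches.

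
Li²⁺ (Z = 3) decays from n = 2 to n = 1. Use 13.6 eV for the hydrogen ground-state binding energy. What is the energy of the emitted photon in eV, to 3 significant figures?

The Bohr energies scale as Z², so for Z = 3: E_n = −122.4/n² eV.
E_2 = −122.4/4 = −30.60 eV and E_1 = −122.4/1 = −122.4 eV.
The photon energy is |E_2 − E_1| = 91.8 eV.

91.8 eV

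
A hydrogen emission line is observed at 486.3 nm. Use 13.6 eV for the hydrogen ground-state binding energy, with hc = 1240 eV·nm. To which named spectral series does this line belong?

Balmer

ΔE = 1240/486.3 = 2.550 eV.
This matches 13.6 × (1/2² − 1/4²), so n_f = 2: the Balmer series.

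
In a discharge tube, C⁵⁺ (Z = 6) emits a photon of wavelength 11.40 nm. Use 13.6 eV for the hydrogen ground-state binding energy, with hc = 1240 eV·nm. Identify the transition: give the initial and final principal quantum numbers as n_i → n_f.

n_i = 6, n_f = 2

The photon energy is ΔE = hc/λ = 1240 / 11.40 = 108.8 eV.
With Z = 6, ΔE = 489.6 × (1/n_f² − 1/n_i²), so 1/n_f² − 1/n_i² = 0.2222.
Trying n_f = 2 gives 1/n_i² = 0.02784, i.e. n_i ≈ 6; this pair matches.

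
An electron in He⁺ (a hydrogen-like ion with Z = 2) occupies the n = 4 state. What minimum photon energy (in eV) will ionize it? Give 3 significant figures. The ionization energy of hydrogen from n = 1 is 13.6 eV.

3.40 eV

E_n = −13.6 Z²/n² = −54.40/n² eV for Z = 2.
E_4 = −54.40/16 = −3.40 eV, so ionization (to E = 0) requires 3.40 eV.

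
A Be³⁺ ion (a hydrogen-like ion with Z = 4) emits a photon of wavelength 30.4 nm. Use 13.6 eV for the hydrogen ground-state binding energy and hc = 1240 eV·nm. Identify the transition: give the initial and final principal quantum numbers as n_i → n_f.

The photon energy is ΔE = hc/λ = 1240 / 30.4 = 40.79 eV.
With Z = 4, ΔE = 217.6 × (1/n_f² − 1/n_i²), so 1/n_f² − 1/n_i² = 0.1875.
Trying n_f = 2 gives 1/n_i² = 0.06255, i.e. n_i ≈ 4; this pair matches.

n_i = 4, n_f = 2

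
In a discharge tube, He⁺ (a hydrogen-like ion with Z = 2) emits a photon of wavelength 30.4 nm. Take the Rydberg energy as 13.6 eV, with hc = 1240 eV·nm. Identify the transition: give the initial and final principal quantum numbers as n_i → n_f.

n_i = 2, n_f = 1

The photon energy is ΔE = hc/λ = 1240 / 30.4 = 40.79 eV.
With Z = 2, ΔE = 54.40 × (1/n_f² − 1/n_i²), so 1/n_f² − 1/n_i² = 0.7498.
Trying n_f = 1 gives 1/n_i² = 0.2502, i.e. n_i ≈ 2; this pair matches.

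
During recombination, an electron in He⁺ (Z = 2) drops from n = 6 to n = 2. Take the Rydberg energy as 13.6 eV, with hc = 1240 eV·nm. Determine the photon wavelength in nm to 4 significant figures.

For Z = 2 the level energies scale as Z², so the effective Rydberg energy is 13.6 × 4 = 54.40 eV.
ΔE = 54.40 × (1/2² − 1/6²) = 54.40 × 0.2222 = 12.09 eV.
λ = hc/ΔE = 1240 / 12.09 = 102.6 nm.

102.6 nm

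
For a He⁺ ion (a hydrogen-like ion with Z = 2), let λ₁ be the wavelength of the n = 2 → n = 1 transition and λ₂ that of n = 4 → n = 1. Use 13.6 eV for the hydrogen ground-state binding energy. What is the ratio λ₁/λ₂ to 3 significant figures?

1.25

λ ∝ 1/ΔE ∝ 1/(1/n_f² − 1/n_i²), and the Z² and hc factors cancel in the ratio.
λ₁/λ₂ = (1/1² − 1/4²)/(1/1² − 1/2²) = 0.9375/0.7500 = 1.25.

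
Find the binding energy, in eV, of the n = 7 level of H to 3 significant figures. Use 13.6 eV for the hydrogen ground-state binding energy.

E_7 = −13.60/49 = −0.278 eV, so ionization (to E = 0) requires 0.278 eV.

0.278 eV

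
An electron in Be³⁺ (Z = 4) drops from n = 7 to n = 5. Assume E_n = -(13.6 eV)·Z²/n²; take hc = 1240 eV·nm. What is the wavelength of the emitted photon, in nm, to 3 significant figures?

291 nm

For Z = 4 the level energies scale as Z², so the effective Rydberg energy is 13.6 × 16 = 217.6 eV.
ΔE = 217.6 × (1/5² − 1/7²) = 217.6 × 0.01959 = 4.263 eV.
λ = hc/ΔE = 1240 / 4.263 = 291 nm.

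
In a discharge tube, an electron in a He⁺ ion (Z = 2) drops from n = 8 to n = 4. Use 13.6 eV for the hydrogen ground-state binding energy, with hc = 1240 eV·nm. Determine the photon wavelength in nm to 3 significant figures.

For Z = 2 the level energies scale as Z², so the effective Rydberg energy is 13.6 × 4 = 54.40 eV.
ΔE = 54.40 × (1/4² − 1/8²) = 54.40 × 0.04688 = 2.550 eV.
λ = hc/ΔE = 1240 / 2.550 = 486 nm.

486 nm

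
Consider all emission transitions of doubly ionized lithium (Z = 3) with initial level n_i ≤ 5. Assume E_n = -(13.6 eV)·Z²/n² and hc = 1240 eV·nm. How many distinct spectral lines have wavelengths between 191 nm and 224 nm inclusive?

Enumerate all n_i → n_f pairs with 1 ≤ n_f < n_i ≤ 5 and compute λ = 1240 / [13.6·9·(1/n_f² − 1/n_i²)].
Lines falling in [191, 224] nm: 4→3 (208.4 nm).

1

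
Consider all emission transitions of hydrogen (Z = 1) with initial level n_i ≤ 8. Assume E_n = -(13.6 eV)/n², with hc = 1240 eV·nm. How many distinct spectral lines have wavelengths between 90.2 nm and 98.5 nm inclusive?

Enumerate all n_i → n_f pairs with 1 ≤ n_f < n_i ≤ 8 and compute λ = 1240 / [13.6·1·(1/n_f² − 1/n_i²)].
Lines falling in [90.2, 98.5] nm: 8→1 (92.62 nm), 7→1 (93.08 nm), 6→1 (93.78 nm), 5→1 (94.98 nm), 4→1 (97.25 nm).

5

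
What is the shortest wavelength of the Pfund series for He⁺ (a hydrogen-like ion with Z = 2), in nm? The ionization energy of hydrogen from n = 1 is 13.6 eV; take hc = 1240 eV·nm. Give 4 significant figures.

The Pfund series has lower level n_f = 5; the series limit corresponds to n_i → ∞.
ΔE_max = 13.6 × 4 / 5² = 2.176 eV.
λ_min = 1240 / 2.176 = 569.9 nm.

569.9 nm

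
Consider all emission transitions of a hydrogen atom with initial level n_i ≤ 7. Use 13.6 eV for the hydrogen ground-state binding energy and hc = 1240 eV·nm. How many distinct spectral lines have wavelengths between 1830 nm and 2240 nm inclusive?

2

Enumerate all n_i → n_f pairs with 1 ≤ n_f < n_i ≤ 7 and compute λ = 1240 / [13.6·1·(1/n_f² − 1/n_i²)].
Lines falling in [1830, 2240] nm: 4→3 (1876 nm), 7→4 (2166 nm).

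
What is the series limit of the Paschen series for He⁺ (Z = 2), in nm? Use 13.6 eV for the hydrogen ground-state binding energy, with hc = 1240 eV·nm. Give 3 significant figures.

The Paschen series has lower level n_f = 3; the series limit corresponds to n_i → ∞.
ΔE_max = 13.6 × 4 / 3² = 6.044 eV.
λ_min = 1240 / 6.044 = 205 nm.

205 nm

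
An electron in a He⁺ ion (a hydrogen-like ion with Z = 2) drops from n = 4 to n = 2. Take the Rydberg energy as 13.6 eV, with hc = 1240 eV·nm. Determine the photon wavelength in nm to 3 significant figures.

122 nm

For Z = 2 the level energies scale as Z², so the effective Rydberg energy is 13.6 × 4 = 54.40 eV.
ΔE = 54.40 × (1/2² − 1/4²) = 54.40 × 0.1875 = 10.20 eV.
λ = hc/ΔE = 1240 / 10.20 = 122 nm.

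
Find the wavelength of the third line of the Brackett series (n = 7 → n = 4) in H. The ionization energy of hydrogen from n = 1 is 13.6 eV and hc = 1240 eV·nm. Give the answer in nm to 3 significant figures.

2170 nm

The Brackett series terminates on n_f = 4; the third line has n_i = 4+3 = 7.
ΔE = 13.60 × (1/4² − 1/7²) = 0.5724 eV.
λ = 1240 / 0.5724 = 2170 nm.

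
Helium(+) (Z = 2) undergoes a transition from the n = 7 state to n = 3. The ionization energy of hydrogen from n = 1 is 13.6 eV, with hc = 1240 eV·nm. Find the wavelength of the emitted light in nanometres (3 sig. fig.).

251 nm

For Z = 2 the level energies scale as Z², so the effective Rydberg energy is 13.6 × 4 = 54.40 eV.
ΔE = 54.40 × (1/3² − 1/7²) = 54.40 × 0.09070 = 4.934 eV.
λ = hc/ΔE = 1240 / 4.934 = 251 nm.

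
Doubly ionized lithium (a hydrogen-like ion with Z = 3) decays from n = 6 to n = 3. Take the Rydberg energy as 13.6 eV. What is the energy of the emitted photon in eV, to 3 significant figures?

The Bohr energies scale as Z², so for Z = 3: E_n = −122.4/n² eV.
E_6 = −122.4/36 = −3.400 eV and E_3 = −122.4/9 = −13.60 eV.
The photon energy is |E_6 − E_3| = 10.2 eV.

10.2 eV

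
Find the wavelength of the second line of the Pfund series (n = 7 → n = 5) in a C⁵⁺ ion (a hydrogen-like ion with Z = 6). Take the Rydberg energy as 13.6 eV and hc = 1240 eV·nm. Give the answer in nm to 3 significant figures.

129 nm

The Pfund series terminates on n_f = 5; the second line has n_i = 5+2 = 7.
ΔE = 489.6 × (1/5² − 1/7²) = 9.592 eV.
λ = 1240 / 9.592 = 129 nm.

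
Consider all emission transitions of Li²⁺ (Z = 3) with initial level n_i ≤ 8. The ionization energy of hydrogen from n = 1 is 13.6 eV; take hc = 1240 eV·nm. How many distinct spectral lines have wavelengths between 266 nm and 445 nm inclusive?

2

Enumerate all n_i → n_f pairs with 1 ≤ n_f < n_i ≤ 8 and compute λ = 1240 / [13.6·9·(1/n_f² − 1/n_i²)].
Lines falling in [266, 445] nm: 6→4 (291.8 nm), 8→5 (415.6 nm).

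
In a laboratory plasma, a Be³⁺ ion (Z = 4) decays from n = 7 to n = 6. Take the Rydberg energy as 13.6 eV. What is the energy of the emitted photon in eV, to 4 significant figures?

The Bohr energies scale as Z², so for Z = 4: E_n = −217.6/n² eV.
E_7 = −217.6/49 = −4.441 eV and E_6 = −217.6/36 = −6.044 eV.
The photon energy is |E_7 − E_6| = 1.604 eV.

1.604 eV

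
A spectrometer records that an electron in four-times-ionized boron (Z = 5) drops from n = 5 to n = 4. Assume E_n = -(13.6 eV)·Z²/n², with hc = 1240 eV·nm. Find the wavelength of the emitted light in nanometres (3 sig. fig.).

162 nm

For Z = 5 the level energies scale as Z², so the effective Rydberg energy is 13.6 × 25 = 340.0 eV.
ΔE = 340.0 × (1/4² − 1/5²) = 340.0 × 0.02250 = 7.650 eV.
λ = hc/ΔE = 1240 / 7.650 = 162 nm.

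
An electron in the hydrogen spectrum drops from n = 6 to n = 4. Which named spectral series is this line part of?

The series is set by the lower level: n_f = 4 is the Brackett series.

Brackett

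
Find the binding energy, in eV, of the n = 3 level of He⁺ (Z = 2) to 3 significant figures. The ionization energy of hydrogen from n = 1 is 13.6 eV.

6.04 eV

E_n = −13.6 Z²/n² = −54.40/n² eV for Z = 2.
E_3 = −54.40/9 = −6.04 eV, so ionization (to E = 0) requires 6.04 eV.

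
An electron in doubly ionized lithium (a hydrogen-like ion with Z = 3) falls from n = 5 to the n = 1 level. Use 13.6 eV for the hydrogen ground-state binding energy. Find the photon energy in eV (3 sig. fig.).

The Bohr energies scale as Z², so for Z = 3: E_n = −122.4/n² eV.
E_5 = −122.4/25 = −4.896 eV and E_1 = −122.4/1 = −122.4 eV.
The photon energy is |E_5 − E_1| = 118 eV.

118 eV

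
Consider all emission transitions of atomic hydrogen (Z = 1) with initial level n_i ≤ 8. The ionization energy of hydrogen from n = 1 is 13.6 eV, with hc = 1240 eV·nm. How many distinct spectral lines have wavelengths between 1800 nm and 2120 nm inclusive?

Enumerate all n_i → n_f pairs with 1 ≤ n_f < n_i ≤ 8 and compute λ = 1240 / [13.6·1·(1/n_f² − 1/n_i²)].
Lines falling in [1800, 2120] nm: 4→3 (1876 nm), 8→4 (1945 nm).

2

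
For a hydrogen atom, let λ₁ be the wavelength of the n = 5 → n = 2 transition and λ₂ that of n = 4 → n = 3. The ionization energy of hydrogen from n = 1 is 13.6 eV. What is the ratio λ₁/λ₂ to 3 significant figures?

0.231

λ ∝ 1/ΔE ∝ 1/(1/n_f² − 1/n_i²), and the Z² and hc factors cancel in the ratio.
λ₁/λ₂ = (1/3² − 1/4²)/(1/2² − 1/5²) = 0.04861/0.2100 = 0.231.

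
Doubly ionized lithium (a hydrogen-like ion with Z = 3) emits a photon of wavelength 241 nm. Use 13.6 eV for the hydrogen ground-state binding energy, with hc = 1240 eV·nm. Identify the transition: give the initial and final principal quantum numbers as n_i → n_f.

n_i = 7, n_f = 4

The photon energy is ΔE = hc/λ = 1240 / 241 = 5.145 eV.
With Z = 3, ΔE = 122.4 × (1/n_f² − 1/n_i²), so 1/n_f² − 1/n_i² = 0.04204.
Trying n_f = 4 gives 1/n_i² = 0.02046, i.e. n_i ≈ 7; this pair matches.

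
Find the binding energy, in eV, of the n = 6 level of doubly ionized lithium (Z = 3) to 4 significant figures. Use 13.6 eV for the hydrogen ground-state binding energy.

3.400 eV

E_n = −13.6 Z²/n² = −122.4/n² eV for Z = 3.
E_6 = −122.4/36 = −3.400 eV, so ionization (to E = 0) requires 3.400 eV.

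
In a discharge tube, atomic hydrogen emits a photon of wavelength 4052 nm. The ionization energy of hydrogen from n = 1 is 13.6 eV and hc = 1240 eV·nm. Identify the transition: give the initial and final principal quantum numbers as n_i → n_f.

n_i = 5, n_f = 4

The photon energy is ΔE = hc/λ = 1240 / 4052 = 0.3060 eV.
With Z = 1, ΔE = 13.60 × (1/n_f² − 1/n_i²), so 1/n_f² − 1/n_i² = 0.02250.
Trying n_f = 4 gives 1/n_i² = 0.04000, i.e. n_i ≈ 5; this pair matches.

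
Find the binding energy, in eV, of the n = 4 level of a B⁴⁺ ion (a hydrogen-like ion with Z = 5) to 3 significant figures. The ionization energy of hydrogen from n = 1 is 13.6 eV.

E_n = −13.6 Z²/n² = −340.0/n² eV for Z = 5.
E_4 = −340.0/16 = −21.3 eV, so ionization (to E = 0) requires 21.3 eV.

21.3 eV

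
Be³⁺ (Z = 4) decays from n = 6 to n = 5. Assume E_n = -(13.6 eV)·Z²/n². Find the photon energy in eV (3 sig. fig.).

2.66 eV

The Bohr energies scale as Z², so for Z = 4: E_n = −217.6/n² eV.
E_6 = −217.6/36 = −6.044 eV and E_5 = −217.6/25 = −8.704 eV.
The photon energy is |E_6 − E_5| = 2.66 eV.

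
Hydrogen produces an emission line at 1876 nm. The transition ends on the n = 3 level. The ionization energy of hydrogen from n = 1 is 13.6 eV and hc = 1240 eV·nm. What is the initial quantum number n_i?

n_i = 4

The photon energy is ΔE = hc/λ = 1240 / 1876 = 0.6610 eV.
With Z = 1, ΔE = 13.60 × (1/n_f² − 1/n_i²), so 1/n_f² − 1/n_i² = 0.04860.
With n_f = 3: 1/n_i² = 1/9 − 0.04860 = 0.06251, so n_i ≈ 4.00.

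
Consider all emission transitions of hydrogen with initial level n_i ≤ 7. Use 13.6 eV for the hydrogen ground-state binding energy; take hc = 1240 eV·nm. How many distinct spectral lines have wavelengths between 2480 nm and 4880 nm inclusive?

3

Enumerate all n_i → n_f pairs with 1 ≤ n_f < n_i ≤ 7 and compute λ = 1240 / [13.6·1·(1/n_f² − 1/n_i²)].
Lines falling in [2480, 4880] nm: 6→4 (2626 nm), 5→4 (4052 nm), 7→5 (4654 nm).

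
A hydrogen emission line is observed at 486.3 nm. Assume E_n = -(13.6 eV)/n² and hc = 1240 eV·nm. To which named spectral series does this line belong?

Balmer

ΔE = 1240/486.3 = 2.550 eV.
This matches 13.6 × (1/2² − 1/4²), so n_f = 2: the Balmer series.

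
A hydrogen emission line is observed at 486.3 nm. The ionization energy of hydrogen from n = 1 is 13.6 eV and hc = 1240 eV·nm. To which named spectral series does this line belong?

ΔE = 1240/486.3 = 2.550 eV.
This matches 13.6 × (1/2² − 1/4²), so n_f = 2: the Balmer series.

Balmer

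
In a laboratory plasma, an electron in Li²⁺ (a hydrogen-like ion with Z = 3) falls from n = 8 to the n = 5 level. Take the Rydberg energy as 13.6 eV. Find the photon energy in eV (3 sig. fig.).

2.98 eV

The Bohr energies scale as Z², so for Z = 3: E_n = −122.4/n² eV.
E_8 = −122.4/64 = −1.913 eV and E_5 = −122.4/25 = −4.896 eV.
The photon energy is |E_8 − E_5| = 2.98 eV.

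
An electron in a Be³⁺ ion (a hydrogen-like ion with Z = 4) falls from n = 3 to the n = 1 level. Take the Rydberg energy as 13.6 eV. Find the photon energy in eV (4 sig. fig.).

The Bohr energies scale as Z², so for Z = 4: E_n = −217.6/n² eV.
E_3 = −217.6/9 = −24.18 eV and E_1 = −217.6/1 = −217.6 eV.
The photon energy is |E_3 − E_1| = 193.4 eV.

193.4 eV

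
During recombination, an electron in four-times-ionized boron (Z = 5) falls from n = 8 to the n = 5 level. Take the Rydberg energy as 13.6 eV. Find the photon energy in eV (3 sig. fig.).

The Bohr energies scale as Z², so for Z = 5: E_n = −340.0/n² eV.
E_8 = −340.0/64 = −5.313 eV and E_5 = −340.0/25 = −13.60 eV.
The photon energy is |E_8 − E_5| = 8.29 eV.

8.29 eV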